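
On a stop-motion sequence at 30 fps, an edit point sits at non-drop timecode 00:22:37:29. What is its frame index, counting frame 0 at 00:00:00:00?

Total seconds to the label: (0 × 3600 + 22 × 60 + 37) = 1357.
Frame index = 1357 × 30 + 29 = 40739.

frame 40739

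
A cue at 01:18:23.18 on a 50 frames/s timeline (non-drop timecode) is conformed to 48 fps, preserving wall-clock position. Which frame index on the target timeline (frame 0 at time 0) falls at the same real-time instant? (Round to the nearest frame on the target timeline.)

Source frame index: (1×3600 + 18×60 + 23) × 50 + 18 = 235168.
Real time: 235168 / (50) = 117584/25 s.
Target frame: (117584/25) × (48) = 5644032/25 ≈ 225761.280 → 225761.

frame 225761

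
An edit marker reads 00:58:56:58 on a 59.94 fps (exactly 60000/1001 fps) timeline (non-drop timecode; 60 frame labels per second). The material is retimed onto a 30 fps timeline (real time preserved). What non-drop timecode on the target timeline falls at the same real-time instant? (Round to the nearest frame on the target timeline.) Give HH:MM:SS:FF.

Source frame index: (0×3600 + 58×60 + 56) × 60 + 58 = 212218.
Real time: 212218 / (60000/1001) = 106215109/30000 s.
Target frame: (106215109/30000) × (30) = 106215109/1000 ≈ 106215.109 → 106215.
At 30 labels/s: frame 106215 → 00:59:00:15.

00:59:00:15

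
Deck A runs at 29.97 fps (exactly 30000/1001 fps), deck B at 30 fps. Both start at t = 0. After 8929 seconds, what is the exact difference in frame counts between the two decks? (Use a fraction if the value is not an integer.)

A emits 30000/1001 × 8929 = 267870000/1001 frames; B emits 30 × 8929 = 267870.
Difference = 267870/1001 frames (≈ 267.6024); B is ahead of A.

267870/1001 frames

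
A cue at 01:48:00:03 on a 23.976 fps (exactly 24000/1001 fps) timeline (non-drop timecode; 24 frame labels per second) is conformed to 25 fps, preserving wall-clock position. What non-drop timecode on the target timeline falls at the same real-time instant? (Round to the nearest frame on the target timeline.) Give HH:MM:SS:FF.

Source frame index: (1×3600 + 48×60 + 0) × 24 + 3 = 155523.
Real time: 155523 / (24000/1001) = 51892841/8000 s.
Target frame: (51892841/8000) × (25) = 51892841/320 ≈ 162165.128 → 162165.
At 25 labels/s: frame 162165 → 01:48:06:15.

01:48:06:15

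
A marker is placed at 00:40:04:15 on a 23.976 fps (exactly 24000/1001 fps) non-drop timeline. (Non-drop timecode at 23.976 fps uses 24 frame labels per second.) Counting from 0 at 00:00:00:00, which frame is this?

Total seconds to the label: (0 × 3600 + 40 × 60 + 4) = 2404.
Frame index = 2404 × 24 + 15 = 57711.

frame 57711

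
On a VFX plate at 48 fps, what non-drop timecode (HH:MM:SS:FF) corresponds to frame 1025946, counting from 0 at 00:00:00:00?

1025946 ÷ 48 = 21373 full seconds, remainder 42 frames.
21373 s = 5 h 56 min 13 s.
Timecode: 05:56:13:42.

05:56:13:42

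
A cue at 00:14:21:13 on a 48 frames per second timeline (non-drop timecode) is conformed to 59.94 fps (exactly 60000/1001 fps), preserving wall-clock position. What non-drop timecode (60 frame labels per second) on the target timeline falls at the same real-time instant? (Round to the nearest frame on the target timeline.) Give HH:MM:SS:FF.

00:14:20:25

Source frame index: (0×3600 + 14×60 + 21) × 48 + 13 = 41341.
Real time: 41341 / (48) = 41341/48 s.
Target frame: (41341/48) × (60000/1001) = 51676250/1001 ≈ 51624.625 → 51625.
At 60 labels/s: frame 51625 → 00:14:20:25.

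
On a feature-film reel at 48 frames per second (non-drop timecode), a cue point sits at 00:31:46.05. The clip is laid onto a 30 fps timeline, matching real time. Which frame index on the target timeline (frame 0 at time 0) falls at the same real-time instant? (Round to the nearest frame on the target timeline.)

Source frame index: (0×3600 + 31×60 + 46) × 48 + 5 = 91493.
Real time: 91493 / (48) = 91493/48 s.
Target frame: (91493/48) × (30) = 457465/8 ≈ 57183.125 → 57183.

frame 57183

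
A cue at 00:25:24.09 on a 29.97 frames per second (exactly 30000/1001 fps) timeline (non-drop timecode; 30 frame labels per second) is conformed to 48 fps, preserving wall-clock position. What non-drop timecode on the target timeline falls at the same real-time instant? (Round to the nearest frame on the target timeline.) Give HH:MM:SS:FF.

00:25:25:40

Source frame index: (0×3600 + 25×60 + 24) × 30 + 9 = 45729.
Real time: 45729 / (30000/1001) = 15258243/10000 s.
Target frame: (15258243/10000) × (48) = 45774729/625 ≈ 73239.566 → 73240.
At 48 labels/s: frame 73240 → 00:25:25:40.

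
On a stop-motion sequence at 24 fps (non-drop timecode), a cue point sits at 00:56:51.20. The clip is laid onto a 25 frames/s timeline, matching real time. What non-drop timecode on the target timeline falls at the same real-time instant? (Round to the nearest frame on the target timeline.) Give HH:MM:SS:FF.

00:56:51:21

Source frame index: (0×3600 + 56×60 + 51) × 24 + 20 = 81884.
Real time: 81884 / (24) = 20471/6 s.
Target frame: (20471/6) × (25) = 511775/6 ≈ 85295.833 → 85296.
At 25 labels/s: frame 85296 → 00:56:51:21.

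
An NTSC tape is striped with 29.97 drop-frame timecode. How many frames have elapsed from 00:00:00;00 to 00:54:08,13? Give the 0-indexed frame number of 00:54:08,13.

Complete 10-minute blocks: 5, each 17982 frames → 89910.
Remaining 4 whole minutes in the current block: 1800 + 3 × 1798 = 7194 frames.
Within the current minute: 8 × 30 + 13 − 2 = 251 (labels ;00/;01 skipped at this minute). Total = 89910 + 7194 + 251 = 97355.

97355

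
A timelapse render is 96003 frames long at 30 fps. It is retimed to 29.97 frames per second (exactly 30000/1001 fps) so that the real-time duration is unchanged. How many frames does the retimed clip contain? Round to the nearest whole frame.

Frames at target rate = 96003 × (30000/1001) / (30) = 96003000/1001 ≈ 95907.093.
Nearest whole frame: 95907.

95907 frames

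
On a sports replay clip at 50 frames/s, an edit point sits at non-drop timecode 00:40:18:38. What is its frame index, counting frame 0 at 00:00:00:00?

Total seconds to the label: (0 × 3600 + 40 × 60 + 18) = 2418.
Frame index = 2418 × 50 + 38 = 120938.

frame 120938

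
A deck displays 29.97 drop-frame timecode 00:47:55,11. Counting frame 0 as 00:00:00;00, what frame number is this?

As if non-drop at 30 labels/s: (0 × 3600 + 47 × 60 + 55) × 30 + 11 = 86261.
Minute boundaries passed: 47; those not divisible by 10: 47 − 4 = 43; dropped labels = 2 × 43 = 86.
Actual frame index = 86261 − 86 = 86175.

86175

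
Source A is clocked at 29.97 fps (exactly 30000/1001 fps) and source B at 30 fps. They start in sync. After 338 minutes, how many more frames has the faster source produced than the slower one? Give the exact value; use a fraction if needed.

338 min = 20280 s.
A emits 30000/1001 × 20280 = 46800000/77 frames; B emits 30 × 20280 = 608400.
Difference = 46800/77 frames (≈ 607.7922); B is ahead of A.

46800/77 frames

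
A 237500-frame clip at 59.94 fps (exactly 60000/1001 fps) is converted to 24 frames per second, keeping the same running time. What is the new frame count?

Target frames = source frames × (target rate / source rate) = 237500 × (24)/(60000/1001) = 237500 × 1001/2500 = 95095.

95095 frames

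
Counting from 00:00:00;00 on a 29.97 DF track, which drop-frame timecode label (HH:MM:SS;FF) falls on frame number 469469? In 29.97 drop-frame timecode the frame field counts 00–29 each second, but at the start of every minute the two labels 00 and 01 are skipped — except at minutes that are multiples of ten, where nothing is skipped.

Each 10-minute DF block holds 10 × 60 × 30 − 9 × 2 = 17982 frames. 469469 ÷ 17982 → 26 full blocks, remainder 1937.
Within the partial block the first minute is 1800 frames and each further minute 1798, so 1 further minute boundary passed. Total skipped labels = 18 × 26 + 2 × 1 = 470.
Non-drop label index = 469469 + 470 = 469939; at 30 labels/s that is 04:21:04:19, i.e. DF 04:21:04;19.

04:21:04;19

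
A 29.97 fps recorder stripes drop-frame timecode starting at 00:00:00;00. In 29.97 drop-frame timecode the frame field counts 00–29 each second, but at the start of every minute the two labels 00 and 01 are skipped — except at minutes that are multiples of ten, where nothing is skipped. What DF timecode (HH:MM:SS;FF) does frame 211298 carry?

01:57:30;10

Each 10-minute DF block holds 10 × 60 × 30 − 9 × 2 = 17982 frames. 211298 ÷ 17982 → 11 full blocks, remainder 13496.
Within the partial block the first minute is 1800 frames and each further minute 1798, so 7 further minute boundaries passed. Total skipped labels = 18 × 11 + 2 × 7 = 212.
Non-drop label index = 211298 + 212 = 211510; at 30 labels/s that is 01:57:30:10, i.e. DF 01:57:30;10.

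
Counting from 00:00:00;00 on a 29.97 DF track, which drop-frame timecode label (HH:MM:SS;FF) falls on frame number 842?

Ten DF minutes hold 17982 frames, so frame 842 lies in block 0 (frames 0–17981) with 842 frames into that block.
The block's first minute is 1800 frames and the rest 1798 each; 842 frames reaches minute 0, so 0 × 18 + 0 × 2 = 0 labels have been skipped so far.
Adding those back, label number 842 + 0 = 842 at 30 labels/s is 28 s + 2 f = 0 h 0 min 28 s frame 2, i.e. 00:00:28;02.

00:00:28;02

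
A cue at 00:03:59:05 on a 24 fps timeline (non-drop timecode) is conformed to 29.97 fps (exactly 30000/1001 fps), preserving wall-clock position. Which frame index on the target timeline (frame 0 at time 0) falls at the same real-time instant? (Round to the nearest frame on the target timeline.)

Source frame index: (0×3600 + 3×60 + 59) × 24 + 5 = 5741.
Real time: 5741 / (24) = 5741/24 s.
Target frame: (5741/24) × (30000/1001) = 7176250/1001 ≈ 7169.081 → 7169.

frame 7169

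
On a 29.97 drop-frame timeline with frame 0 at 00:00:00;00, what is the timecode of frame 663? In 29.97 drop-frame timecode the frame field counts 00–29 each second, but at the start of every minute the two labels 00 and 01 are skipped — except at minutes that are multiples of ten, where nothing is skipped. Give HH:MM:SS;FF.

00:00:22;03

Ten DF minutes hold 17982 frames, so frame 663 lies in block 0 (frames 0–17981) with 663 frames into that block.
The block's first minute is 1800 frames and the rest 1798 each; 663 frames reaches minute 0, so 0 × 18 + 0 × 2 = 0 labels have been skipped so far.
Adding those back, label number 663 + 0 = 663 at 30 labels/s is 22 s + 3 f = 0 h 0 min 22 s frame 3, i.e. 00:00:22;03.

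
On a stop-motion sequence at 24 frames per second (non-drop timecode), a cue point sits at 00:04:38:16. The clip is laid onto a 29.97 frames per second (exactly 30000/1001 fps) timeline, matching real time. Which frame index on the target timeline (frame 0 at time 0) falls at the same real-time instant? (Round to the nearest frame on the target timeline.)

frame 8352

Source frame index: (0×3600 + 4×60 + 38) × 24 + 16 = 6688.
Real time: 6688 / (24) = 836/3 s.
Target frame: (836/3) × (30000/1001) = 760000/91 ≈ 8351.648 → 8352.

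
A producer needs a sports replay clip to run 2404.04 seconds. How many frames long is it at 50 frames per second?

120202 frames

Frames = 2404.04 × 50 = 120202.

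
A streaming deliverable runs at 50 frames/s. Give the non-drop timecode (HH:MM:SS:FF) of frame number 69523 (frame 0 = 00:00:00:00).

69523 ÷ 50 = 1390 full seconds, remainder 23 frames.
1390 s = 0 h 23 min 10 s.
Timecode: 00:23:10:23.

00:23:10:23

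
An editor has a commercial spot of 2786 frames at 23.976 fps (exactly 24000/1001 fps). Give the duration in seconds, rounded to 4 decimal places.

Running time = 2786 × 1001/24000 = 1394393/12000 s ≈ 116.1994 s.

116.1994 seconds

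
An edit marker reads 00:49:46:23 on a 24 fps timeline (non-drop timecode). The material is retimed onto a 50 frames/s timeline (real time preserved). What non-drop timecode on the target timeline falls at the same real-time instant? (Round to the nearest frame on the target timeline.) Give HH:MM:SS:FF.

Source frame index: (0×3600 + 49×60 + 46) × 24 + 23 = 71687.
Real time: 71687 / (24) = 71687/24 s.
Target frame: (71687/24) × (50) = 1792175/12 ≈ 149347.917 → 149348.
At 50 labels/s: frame 149348 → 00:49:46:48.

00:49:46:48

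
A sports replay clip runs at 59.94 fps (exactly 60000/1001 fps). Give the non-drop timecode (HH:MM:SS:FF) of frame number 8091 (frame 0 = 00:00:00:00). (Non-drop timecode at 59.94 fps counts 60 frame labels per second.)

00:02:14:51

8091 ÷ 60 = 134 full seconds, remainder 51 frames.
134 s = 0 h 2 min 14 s.
Timecode: 00:02:14:51.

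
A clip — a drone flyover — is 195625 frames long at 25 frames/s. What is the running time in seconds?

7825 seconds

Running time = 195625 / (25) = 7825 s.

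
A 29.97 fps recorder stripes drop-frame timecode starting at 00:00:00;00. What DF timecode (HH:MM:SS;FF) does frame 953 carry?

00:00:31;23

Ten DF minutes hold 17982 frames, so frame 953 lies in block 0 (frames 0–17981) with 953 frames into that block.
The block's first minute is 1800 frames and the rest 1798 each; 953 frames reaches minute 0, so 0 × 18 + 0 × 2 = 0 labels have been skipped so far.
Adding those back, label number 953 + 0 = 953 at 30 labels/s is 31 s + 23 f = 0 h 0 min 31 s frame 23, i.e. 00:00:31;23.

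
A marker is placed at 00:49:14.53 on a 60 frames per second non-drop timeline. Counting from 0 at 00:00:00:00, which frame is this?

frame 177293

Total seconds to the label: (0 × 3600 + 49 × 60 + 14) = 2954.
Frame index = 2954 × 60 + 53 = 177293.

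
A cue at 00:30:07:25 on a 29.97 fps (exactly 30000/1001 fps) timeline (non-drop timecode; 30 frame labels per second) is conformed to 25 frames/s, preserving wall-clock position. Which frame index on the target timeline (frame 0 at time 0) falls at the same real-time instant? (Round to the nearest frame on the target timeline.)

frame 45241

Source frame index: (0×3600 + 30×60 + 7) × 30 + 25 = 54235.
Real time: 54235 / (30000/1001) = 10857847/6000 s.
Target frame: (10857847/6000) × (25) = 10857847/240 ≈ 45241.029 → 45241.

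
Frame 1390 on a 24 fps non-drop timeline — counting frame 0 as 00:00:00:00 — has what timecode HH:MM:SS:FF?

00:00:57:22

1390 ÷ 24 = 57 full seconds, remainder 22 frames.
57 s = 0 h 0 min 57 s.
Timecode: 00:00:57:22.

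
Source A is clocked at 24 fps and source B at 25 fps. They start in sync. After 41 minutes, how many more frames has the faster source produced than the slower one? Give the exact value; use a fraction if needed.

41 min = 2460 s.
A emits 24 × 2460 = 59040 frames; B emits 25 × 2460 = 61500.
Difference = 2460 frames; B is ahead of A.

2460 frames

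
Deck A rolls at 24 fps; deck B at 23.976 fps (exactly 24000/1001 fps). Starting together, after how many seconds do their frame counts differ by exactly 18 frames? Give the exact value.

750.75 seconds

The gap grows by |24000/1001 − 24| = 24/1001 frames per second.
Time for a 18-frame gap: 18 ÷ (24/1001) = 750.75 s.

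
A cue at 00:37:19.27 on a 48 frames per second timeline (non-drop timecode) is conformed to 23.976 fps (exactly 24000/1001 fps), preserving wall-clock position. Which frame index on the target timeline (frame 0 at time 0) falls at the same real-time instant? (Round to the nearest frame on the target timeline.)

frame 53696

Source frame index: (0×3600 + 37×60 + 19) × 48 + 27 = 107499.
Real time: 107499 / (48) = 35833/16 s.
Target frame: (35833/16) × (24000/1001) = 7678500/143 ≈ 53695.804 → 53696.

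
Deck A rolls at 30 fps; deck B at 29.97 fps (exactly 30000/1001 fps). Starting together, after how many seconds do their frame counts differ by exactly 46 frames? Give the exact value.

The gap grows by |30000/1001 − 30| = 30/1001 frames per second.
Time for a 46-frame gap: 46 ÷ (30/1001) = 23023/15 s.

23023/15 seconds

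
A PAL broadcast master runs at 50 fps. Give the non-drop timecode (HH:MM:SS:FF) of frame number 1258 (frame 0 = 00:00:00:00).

00:00:25:08

1258 ÷ 50 = 25 full seconds, remainder 8 frames.
25 s = 0 h 0 min 25 s.
Timecode: 00:00:25:08.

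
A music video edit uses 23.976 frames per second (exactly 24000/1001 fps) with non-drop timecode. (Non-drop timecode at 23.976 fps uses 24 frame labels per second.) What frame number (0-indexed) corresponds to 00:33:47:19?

Total seconds to the label: (0 × 3600 + 33 × 60 + 47) = 2027.
Frame index = 2027 × 24 + 19 = 48667.

48667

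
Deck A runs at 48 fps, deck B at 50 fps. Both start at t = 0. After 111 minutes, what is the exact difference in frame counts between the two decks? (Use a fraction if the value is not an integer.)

13320 frames

111 min = 6660 s.
A emits 48 × 6660 = 319680 frames; B emits 50 × 6660 = 333000.
Difference = 13320 frames; B is ahead of A.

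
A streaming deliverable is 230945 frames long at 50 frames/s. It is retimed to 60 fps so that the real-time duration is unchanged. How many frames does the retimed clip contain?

Target frames = source frames × (target rate / source rate) = 230945 × (60)/(50) = 230945 × 6/5 = 277134.

277134 frames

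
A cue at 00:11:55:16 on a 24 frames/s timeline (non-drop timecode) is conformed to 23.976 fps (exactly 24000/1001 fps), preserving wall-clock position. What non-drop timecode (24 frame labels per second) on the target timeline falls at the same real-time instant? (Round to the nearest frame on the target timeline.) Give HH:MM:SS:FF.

00:11:54:23

Source frame index: (0×3600 + 11×60 + 55) × 24 + 16 = 17176.
Real time: 17176 / (24) = 2147/3 s.
Target frame: (2147/3) × (24000/1001) = 17176000/1001 ≈ 17158.841 → 17159.
At 24 labels/s: frame 17159 → 00:11:54:23.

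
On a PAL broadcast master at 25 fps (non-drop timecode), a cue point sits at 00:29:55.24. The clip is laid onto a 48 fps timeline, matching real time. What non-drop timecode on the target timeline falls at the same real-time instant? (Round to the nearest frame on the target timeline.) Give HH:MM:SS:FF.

Source frame index: (0×3600 + 29×60 + 55) × 25 + 24 = 44899.
Real time: 44899 / (25) = 44899/25 s.
Target frame: (44899/25) × (48) = 2155152/25 ≈ 86206.080 → 86206.
At 48 labels/s: frame 86206 → 00:29:55:46.

00:29:55:46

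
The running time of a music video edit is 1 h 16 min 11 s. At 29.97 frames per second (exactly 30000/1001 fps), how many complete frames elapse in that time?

1 h 16 min 11 s = 4571 s.
Frames = 4571 × 30000/1001 = 19590000/143 ≈ 136993.0070.
Complete frames: 136993.

136993 frames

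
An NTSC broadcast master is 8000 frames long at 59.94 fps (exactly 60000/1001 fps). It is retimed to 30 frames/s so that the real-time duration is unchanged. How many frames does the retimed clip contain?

Target frames = source frames × (target rate / source rate) = 8000 × (30)/(60000/1001) = 8000 × 1001/2000 = 4004.

4004 frames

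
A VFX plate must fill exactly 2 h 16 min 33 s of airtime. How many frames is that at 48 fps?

2 h 16 min 33 s = 8193 s.
Frames = 8193 × 48 = 393264.

393264 frames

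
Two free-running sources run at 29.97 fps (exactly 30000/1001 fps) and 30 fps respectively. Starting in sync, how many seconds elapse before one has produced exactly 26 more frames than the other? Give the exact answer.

13013/15 seconds

The gap grows by |30 − 30000/1001| = 30/1001 frames per second.
Time for a 26-frame gap: 26 ÷ (30/1001) = 13013/15 s.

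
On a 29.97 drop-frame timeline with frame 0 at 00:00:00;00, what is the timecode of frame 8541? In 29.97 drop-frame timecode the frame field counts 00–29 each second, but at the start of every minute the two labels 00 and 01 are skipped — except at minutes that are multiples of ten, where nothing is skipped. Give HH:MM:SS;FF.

00:04:44;29

Each 10-minute DF block holds 10 × 60 × 30 − 9 × 2 = 17982 frames. 8541 ÷ 17982 → 0 full blocks, remainder 8541.
Within the partial block the first minute is 1800 frames and each further minute 1798, so 4 further minute boundaries passed. Total skipped labels = 18 × 0 + 2 × 4 = 8.
Non-drop label index = 8541 + 8 = 8549; at 30 labels/s that is 00:04:44:29, i.e. DF 00:04:44;29.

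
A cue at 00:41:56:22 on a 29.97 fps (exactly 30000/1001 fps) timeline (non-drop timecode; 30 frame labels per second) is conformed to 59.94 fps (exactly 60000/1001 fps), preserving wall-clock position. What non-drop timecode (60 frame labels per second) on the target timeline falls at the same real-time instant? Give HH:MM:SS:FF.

Source frame index: (0×3600 + 41×60 + 56) × 30 + 22 = 75502.
Real time: 75502 / (30000/1001) = 37788751/15000 s.
Target frame: (37788751/15000) × (60000/1001) = 151004.
At 60 labels/s: frame 151004 → 00:41:56:44.

00:41:56:44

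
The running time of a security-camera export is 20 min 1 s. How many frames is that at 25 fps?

30025 frames

20 min 1 s = 1201 s.
Frames = 1201 × 25 = 30025.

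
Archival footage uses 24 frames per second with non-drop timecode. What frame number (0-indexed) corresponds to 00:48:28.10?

Total seconds to the label: (0 × 3600 + 48 × 60 + 28) = 2908.
Frame index = 2908 × 24 + 10 = 69802.

frame 69802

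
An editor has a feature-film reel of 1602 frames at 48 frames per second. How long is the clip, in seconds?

Running time = 1602 / (48) = 33.375 s.

33.375 seconds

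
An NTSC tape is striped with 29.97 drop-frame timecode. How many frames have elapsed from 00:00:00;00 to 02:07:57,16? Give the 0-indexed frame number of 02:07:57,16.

As if non-drop at 30 labels/s: (2 × 3600 + 7 × 60 + 57) × 30 + 16 = 230326.
Minute boundaries passed: 127; those not divisible by 10: 127 − 12 = 115; dropped labels = 2 × 115 = 230.
Actual frame index = 230326 − 230 = 230096.

230096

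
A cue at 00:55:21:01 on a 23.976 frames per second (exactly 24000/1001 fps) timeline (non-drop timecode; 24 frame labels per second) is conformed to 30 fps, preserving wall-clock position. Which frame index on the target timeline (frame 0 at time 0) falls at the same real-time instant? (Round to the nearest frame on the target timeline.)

Source frame index: (0×3600 + 55×60 + 21) × 24 + 1 = 79705.
Real time: 79705 / (24000/1001) = 15956941/4800 s.
Target frame: (15956941/4800) × (30) = 15956941/160 ≈ 99730.881 → 99731.

frame 99731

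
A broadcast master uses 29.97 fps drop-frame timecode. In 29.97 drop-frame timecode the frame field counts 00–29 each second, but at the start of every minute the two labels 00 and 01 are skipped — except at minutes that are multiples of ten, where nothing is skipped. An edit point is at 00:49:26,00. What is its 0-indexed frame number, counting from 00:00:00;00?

88890

Complete 10-minute blocks: 4, each 17982 frames → 71928.
Remaining 9 whole minutes in the current block: 1800 + 8 × 1798 = 16184 frames.
Within the current minute: 26 × 30 + 0 − 2 = 778 (labels ;00/;01 skipped at this minute). Total = 71928 + 16184 + 778 = 88890.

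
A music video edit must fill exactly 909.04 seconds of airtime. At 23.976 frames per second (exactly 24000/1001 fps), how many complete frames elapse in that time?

21795 frames

Frames = 909.04 × 24000/1001 = 1983360/91 ≈ 21795.1648.
Complete frames: 21795.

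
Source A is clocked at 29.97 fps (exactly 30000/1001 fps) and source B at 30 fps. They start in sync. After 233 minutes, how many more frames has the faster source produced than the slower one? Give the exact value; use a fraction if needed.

233 min = 13980 s.
A emits 30000/1001 × 13980 = 419400000/1001 frames; B emits 30 × 13980 = 419400.
Difference = 419400/1001 frames (≈ 418.9810); B is ahead of A.

419400/1001 frames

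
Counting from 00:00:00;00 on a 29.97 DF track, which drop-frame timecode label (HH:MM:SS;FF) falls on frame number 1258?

00:00:41;28

Ten DF minutes hold 17982 frames, so frame 1258 lies in block 0 (frames 0–17981) with 1258 frames into that block.
The block's first minute is 1800 frames and the rest 1798 each; 1258 frames reaches minute 0, so 0 × 18 + 0 × 2 = 0 labels have been skipped so far.
Adding those back, label number 1258 + 0 = 1258 at 30 labels/s is 41 s + 28 f = 0 h 0 min 41 s frame 28, i.e. 00:00:41;28.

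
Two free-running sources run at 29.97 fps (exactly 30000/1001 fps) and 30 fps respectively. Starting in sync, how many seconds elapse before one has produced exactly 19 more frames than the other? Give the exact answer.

The gap grows by |30 − 30000/1001| = 30/1001 frames per second.
Time for a 19-frame gap: 19 ÷ (30/1001) = 19019/30 s.

19019/30 seconds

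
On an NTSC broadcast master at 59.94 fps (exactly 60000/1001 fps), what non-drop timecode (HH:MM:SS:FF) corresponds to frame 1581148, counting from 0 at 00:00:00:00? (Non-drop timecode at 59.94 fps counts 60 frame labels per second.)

07:19:12:28

1581148 ÷ 60 = 26352 full seconds, remainder 28 frames.
26352 s = 7 h 19 min 12 s.
Timecode: 07:19:12:28.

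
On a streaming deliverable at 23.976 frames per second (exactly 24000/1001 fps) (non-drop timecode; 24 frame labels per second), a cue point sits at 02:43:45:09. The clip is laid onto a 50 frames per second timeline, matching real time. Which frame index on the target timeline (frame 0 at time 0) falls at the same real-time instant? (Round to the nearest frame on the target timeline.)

frame 491760

Source frame index: (2×3600 + 43×60 + 45) × 24 + 9 = 235809.
Real time: 235809 / (24000/1001) = 78681603/8000 s.
Target frame: (78681603/8000) × (50) = 78681603/160 ≈ 491760.019 → 491760.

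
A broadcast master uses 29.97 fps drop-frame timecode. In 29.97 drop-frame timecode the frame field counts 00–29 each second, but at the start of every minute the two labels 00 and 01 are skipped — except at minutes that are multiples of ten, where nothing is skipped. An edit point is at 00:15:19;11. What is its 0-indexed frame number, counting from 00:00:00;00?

Complete 10-minute blocks: 1, each 17982 frames → 17982.
Remaining 5 whole minutes in the current block: 1800 + 4 × 1798 = 8992 frames.
Within the current minute: 19 × 30 + 11 − 2 = 579 (labels ;00/;01 skipped at this minute). Total = 17982 + 8992 + 579 = 27553.

27553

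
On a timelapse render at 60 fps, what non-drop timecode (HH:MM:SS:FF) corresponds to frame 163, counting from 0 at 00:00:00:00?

00:00:02:43

163 ÷ 60 = 2 full seconds, remainder 43 frames.
2 s = 0 h 0 min 2 s.
Timecode: 00:00:02:43.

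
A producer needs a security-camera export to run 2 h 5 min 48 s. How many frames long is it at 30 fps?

226440 frames

2 h 5 min 48 s = 7548 s.
Frames = 7548 × 30 = 226440.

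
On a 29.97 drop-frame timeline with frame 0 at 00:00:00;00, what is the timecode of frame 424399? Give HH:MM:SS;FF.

Each 10-minute DF block holds 10 × 60 × 30 − 9 × 2 = 17982 frames. 424399 ÷ 17982 → 23 full blocks, remainder 10813.
Within the partial block the first minute is 1800 frames and each further minute 1798, so 6 further minute boundaries passed. Total skipped labels = 18 × 23 + 2 × 6 = 426.
Non-drop label index = 424399 + 426 = 424825; at 30 labels/s that is 03:56:00:25, i.e. DF 03:56:00;25.

03:56:00;25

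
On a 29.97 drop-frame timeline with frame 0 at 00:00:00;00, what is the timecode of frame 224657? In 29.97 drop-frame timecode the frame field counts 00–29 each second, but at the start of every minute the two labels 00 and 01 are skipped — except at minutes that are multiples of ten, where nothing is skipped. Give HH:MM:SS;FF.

Ten DF minutes hold 17982 frames, so frame 224657 lies in block 12 (frames 215784–233765) with 8873 frames into that block.
The block's first minute is 1800 frames and the rest 1798 each; 8873 frames reaches minute 4, so 12 × 18 + 4 × 2 = 224 labels have been skipped so far.
Adding those back, label number 224657 + 224 = 224881 at 30 labels/s is 7496 s + 1 f = 2 h 4 min 56 s frame 1, i.e. 02:04:56;01.

02:04:56;01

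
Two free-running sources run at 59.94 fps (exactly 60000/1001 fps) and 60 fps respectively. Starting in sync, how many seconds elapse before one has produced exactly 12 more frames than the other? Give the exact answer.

200.2 seconds

The gap grows by |60 − 60000/1001| = 60/1001 frames per second.
Time for a 12-frame gap: 12 ÷ (60/1001) = 200.2 s.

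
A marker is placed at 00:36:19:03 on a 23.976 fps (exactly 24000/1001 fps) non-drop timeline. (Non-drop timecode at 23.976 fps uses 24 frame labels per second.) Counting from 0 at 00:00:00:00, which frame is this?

Total seconds to the label: (0 × 3600 + 36 × 60 + 19) = 2179.
Frame index = 2179 × 24 + 3 = 52299.

frame 52299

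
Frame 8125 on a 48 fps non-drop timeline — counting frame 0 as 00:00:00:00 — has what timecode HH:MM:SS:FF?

8125 ÷ 48 = 169 full seconds, remainder 13 frames.
169 s = 0 h 2 min 49 s.
Timecode: 00:02:49:13.

00:02:49:13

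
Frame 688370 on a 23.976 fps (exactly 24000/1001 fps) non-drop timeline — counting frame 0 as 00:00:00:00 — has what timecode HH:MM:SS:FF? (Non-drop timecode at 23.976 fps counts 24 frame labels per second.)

07:58:02:02

688370 ÷ 24 = 28682 full seconds, remainder 2 frames.
28682 s = 7 h 58 min 2 s.
Timecode: 07:58:02:02.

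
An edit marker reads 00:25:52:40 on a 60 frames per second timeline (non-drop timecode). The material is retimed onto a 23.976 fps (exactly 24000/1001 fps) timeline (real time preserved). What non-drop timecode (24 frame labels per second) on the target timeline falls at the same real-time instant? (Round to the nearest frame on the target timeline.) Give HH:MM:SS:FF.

00:25:51:03

Source frame index: (0×3600 + 25×60 + 52) × 60 + 40 = 93160.
Real time: 93160 / (60) = 4658/3 s.
Target frame: (4658/3) × (24000/1001) = 37264000/1001 ≈ 37226.773 → 37227.
At 24 labels/s: frame 37227 → 00:25:51:03.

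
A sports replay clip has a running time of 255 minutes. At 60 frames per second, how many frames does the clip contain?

918000 frames

255 min = 15300 s.
Frames = 15300 × 60 = 918000.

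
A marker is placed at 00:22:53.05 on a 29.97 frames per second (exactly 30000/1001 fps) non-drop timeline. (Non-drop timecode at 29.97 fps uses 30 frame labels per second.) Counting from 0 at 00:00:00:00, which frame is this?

Total seconds to the label: (0 × 3600 + 22 × 60 + 53) = 1373.
Frame index = 1373 × 30 + 5 = 41195.

41195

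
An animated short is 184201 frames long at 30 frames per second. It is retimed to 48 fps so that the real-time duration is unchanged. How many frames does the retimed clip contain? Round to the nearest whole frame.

Frames at target rate = 184201 × (48) / (30) = 1473608/5 ≈ 294721.600.
Nearest whole frame: 294722.

294722 frames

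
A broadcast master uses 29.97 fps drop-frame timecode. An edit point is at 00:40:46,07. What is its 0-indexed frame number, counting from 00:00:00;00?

Complete 10-minute blocks: 4, each 17982 frames → 71928.
Remaining 0 whole minutes in the current block: 0 frames.
Within the current minute: 46 × 30 + 7 = 1387. Total = 71928 + 0 + 1387 = 73315.

73315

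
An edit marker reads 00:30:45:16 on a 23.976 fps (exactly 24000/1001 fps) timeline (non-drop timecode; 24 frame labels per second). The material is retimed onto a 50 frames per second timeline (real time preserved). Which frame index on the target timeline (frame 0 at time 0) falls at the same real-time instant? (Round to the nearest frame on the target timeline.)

Source frame index: (0×3600 + 30×60 + 45) × 24 + 16 = 44296.
Real time: 44296 / (24000/1001) = 5542537/3000 s.
Target frame: (5542537/3000) × (50) = 5542537/60 ≈ 92375.617 → 92376.

frame 92376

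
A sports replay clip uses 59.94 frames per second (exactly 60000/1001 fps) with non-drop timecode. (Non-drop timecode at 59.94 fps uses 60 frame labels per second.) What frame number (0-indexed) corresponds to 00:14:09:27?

50967

Total seconds to the label: (0 × 3600 + 14 × 60 + 9) = 849.
Frame index = 849 × 60 + 27 = 50967.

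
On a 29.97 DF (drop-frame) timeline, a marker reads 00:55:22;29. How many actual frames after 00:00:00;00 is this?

99589

Complete 10-minute blocks: 5, each 17982 frames → 89910.
Remaining 5 whole minutes in the current block: 1800 + 4 × 1798 = 8992 frames.
Within the current minute: 22 × 30 + 29 − 2 = 687 (labels ;00/;01 skipped at this minute). Total = 89910 + 8992 + 687 = 99589.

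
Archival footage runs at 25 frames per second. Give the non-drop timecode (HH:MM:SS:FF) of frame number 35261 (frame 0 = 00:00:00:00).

35261 ÷ 25 = 1410 full seconds, remainder 11 frames.
1410 s = 0 h 23 min 30 s.
Timecode: 00:23:30:11.

00:23:30:11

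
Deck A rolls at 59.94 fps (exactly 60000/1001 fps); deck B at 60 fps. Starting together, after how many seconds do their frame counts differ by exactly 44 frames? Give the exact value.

The gap grows by |60 − 60000/1001| = 60/1001 frames per second.
Time for a 44-frame gap: 44 ÷ (60/1001) = 11011/15 s.

11011/15 seconds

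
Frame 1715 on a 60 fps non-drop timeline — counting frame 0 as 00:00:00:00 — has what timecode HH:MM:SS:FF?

1715 ÷ 60 = 28 full seconds, remainder 35 frames.
28 s = 0 h 0 min 28 s.
Timecode: 00:00:28:35.

00:00:28:35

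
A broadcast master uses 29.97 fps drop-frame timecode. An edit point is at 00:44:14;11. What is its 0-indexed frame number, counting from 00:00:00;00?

79551

As if non-drop at 30 labels/s: (0 × 3600 + 44 × 60 + 14) × 30 + 11 = 79631.
Minute boundaries passed: 44; those not divisible by 10: 44 − 4 = 40; dropped labels = 2 × 40 = 80.
Actual frame index = 79631 − 80 = 79551.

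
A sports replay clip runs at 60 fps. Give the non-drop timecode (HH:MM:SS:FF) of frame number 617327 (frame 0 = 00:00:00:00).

617327 ÷ 60 = 10288 full seconds, remainder 47 frames.
10288 s = 2 h 51 min 28 s.
Timecode: 02:51:28:47.

02:51:28:47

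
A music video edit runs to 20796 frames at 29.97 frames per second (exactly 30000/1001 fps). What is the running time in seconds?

693.8932 seconds

Running time = 20796 / (30000/1001) = 693.8932 s.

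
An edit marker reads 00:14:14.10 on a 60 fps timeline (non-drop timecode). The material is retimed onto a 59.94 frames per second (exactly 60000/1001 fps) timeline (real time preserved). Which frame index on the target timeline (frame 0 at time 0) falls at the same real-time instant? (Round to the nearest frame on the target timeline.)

Source frame index: (0×3600 + 14×60 + 14) × 60 + 10 = 51250.
Real time: 51250 / (60) = 5125/6 s.
Target frame: (5125/6) × (60000/1001) = 51250000/1001 ≈ 51198.801 → 51199.

frame 51199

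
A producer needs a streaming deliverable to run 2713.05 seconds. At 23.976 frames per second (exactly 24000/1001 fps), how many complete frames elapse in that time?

Frames = 2713.05 × 24000/1001 = 65113200/1001 ≈ 65048.1518.
Complete frames: 65048.

65048 frames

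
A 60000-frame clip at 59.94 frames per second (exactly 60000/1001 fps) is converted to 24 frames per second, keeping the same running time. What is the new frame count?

Target frames = source frames × (target rate / source rate) = 60000 × (24)/(60000/1001) = 60000 × 1001/2500 = 24024.

24024 frames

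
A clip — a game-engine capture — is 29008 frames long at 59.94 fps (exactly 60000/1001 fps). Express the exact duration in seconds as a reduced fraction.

Running time = 29008 ÷ (60000/1001) = 29008 × 1001/60000 = 1814813/3750 s.

1814813/3750 seconds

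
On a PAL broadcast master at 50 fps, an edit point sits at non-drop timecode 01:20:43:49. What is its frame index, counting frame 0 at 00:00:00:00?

frame 242199

Total seconds to the label: (1 × 3600 + 20 × 60 + 43) = 4843.
Frame index = 4843 × 50 + 49 = 242199.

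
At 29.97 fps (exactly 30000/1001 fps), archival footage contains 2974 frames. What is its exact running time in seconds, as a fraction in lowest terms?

1488487/15000 seconds

Running time = 2974 ÷ (30000/1001) = 2974 × 1001/30000 = 1488487/15000 s.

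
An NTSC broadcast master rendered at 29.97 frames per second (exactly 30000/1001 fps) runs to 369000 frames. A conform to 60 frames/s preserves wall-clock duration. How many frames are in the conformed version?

Target frames = source frames × (target rate / source rate) = 369000 × (60)/(30000/1001) = 369000 × 1001/500 = 738738.

738738 frames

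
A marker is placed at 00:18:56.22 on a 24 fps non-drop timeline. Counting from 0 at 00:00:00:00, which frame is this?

27286

Total seconds to the label: (0 × 3600 + 18 × 60 + 56) = 1136.
Frame index = 1136 × 24 + 22 = 27286.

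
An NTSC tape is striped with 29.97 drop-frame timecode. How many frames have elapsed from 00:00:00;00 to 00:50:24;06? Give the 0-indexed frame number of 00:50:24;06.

Complete 10-minute blocks: 5, each 17982 frames → 89910.
Remaining 0 whole minutes in the current block: 0 frames.
Within the current minute: 24 × 30 + 6 = 726. Total = 89910 + 0 + 726 = 90636.

90636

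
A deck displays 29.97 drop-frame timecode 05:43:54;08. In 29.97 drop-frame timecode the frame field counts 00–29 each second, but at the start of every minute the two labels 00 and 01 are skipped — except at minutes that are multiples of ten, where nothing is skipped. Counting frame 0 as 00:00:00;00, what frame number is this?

As if non-drop at 30 labels/s: (5 × 3600 + 43 × 60 + 54) × 30 + 8 = 619028.
Minute boundaries passed: 343; those not divisible by 10: 343 − 34 = 309; dropped labels = 2 × 309 = 618.
Actual frame index = 619028 − 618 = 618410.

618410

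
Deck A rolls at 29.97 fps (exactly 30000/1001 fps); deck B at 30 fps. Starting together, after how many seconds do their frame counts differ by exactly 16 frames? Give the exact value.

8008/15 seconds

The gap grows by |30 − 30000/1001| = 30/1001 frames per second.
Time for a 16-frame gap: 16 ÷ (30/1001) = 8008/15 s.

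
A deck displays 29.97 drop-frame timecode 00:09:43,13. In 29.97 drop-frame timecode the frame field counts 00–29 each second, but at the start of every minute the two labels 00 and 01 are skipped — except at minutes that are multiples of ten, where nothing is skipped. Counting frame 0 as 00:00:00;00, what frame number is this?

As if non-drop at 30 labels/s: (0 × 3600 + 9 × 60 + 43) × 30 + 13 = 17503.
Minute boundaries passed: 9; those not divisible by 10: 9 − 0 = 9; dropped labels = 2 × 9 = 18.
Actual frame index = 17503 − 18 = 17485.

17485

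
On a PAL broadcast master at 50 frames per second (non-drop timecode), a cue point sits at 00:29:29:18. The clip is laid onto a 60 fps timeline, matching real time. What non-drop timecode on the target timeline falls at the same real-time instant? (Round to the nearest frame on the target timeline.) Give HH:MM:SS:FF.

00:29:29:22

Source frame index: (0×3600 + 29×60 + 29) × 50 + 18 = 88468.
Real time: 88468 / (50) = 44234/25 s.
Target frame: (44234/25) × (60) = 530808/5 ≈ 106161.600 → 106162.
At 60 labels/s: frame 106162 → 00:29:29:22.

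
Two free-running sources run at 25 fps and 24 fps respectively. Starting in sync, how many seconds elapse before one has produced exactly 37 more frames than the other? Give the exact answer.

37 seconds

The gap grows by |24 − 25| = 1 frame per second.
Time for a 37-frame gap: 37 ÷ (1) = 37 s.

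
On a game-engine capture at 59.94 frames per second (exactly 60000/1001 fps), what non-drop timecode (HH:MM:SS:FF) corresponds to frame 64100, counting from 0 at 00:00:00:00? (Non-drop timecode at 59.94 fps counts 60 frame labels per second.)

00:17:48:20

64100 ÷ 60 = 1068 full seconds, remainder 20 frames.
1068 s = 0 h 17 min 48 s.
Timecode: 00:17:48:20.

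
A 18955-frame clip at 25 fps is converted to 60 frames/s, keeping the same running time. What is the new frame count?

45492 frames

Target frames = source frames × (target rate / source rate) = 18955 × (60)/(25) = 18955 × 12/5 = 45492.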